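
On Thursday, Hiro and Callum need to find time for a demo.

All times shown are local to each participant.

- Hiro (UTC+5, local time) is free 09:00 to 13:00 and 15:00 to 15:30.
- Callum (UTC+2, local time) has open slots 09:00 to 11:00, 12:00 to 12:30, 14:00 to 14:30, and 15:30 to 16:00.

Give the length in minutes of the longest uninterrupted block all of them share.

Hiro → UTC: 04:00–08:00, 10:00–10:30.
Callum → UTC: 07:00–09:00, 10:00–10:30, 12:00–12:30, 13:30–14:00.
Hiro ∩ Callum: 07:00–08:00, 10:00–10:30.
Common window lengths: 60, 30 min; longest is 60.

60 minutes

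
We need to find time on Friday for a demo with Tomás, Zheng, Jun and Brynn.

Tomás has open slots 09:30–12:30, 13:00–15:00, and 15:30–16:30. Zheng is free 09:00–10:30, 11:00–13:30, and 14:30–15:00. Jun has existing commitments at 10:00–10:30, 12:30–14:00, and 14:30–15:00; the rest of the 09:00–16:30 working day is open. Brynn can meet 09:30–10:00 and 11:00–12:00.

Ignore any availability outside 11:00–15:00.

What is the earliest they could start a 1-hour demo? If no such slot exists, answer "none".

Jun free within 09:00–16:30: 09:00–10:00, 10:30–12:30, 14:00–14:30, 15:00–16:30.
Tomás ∩ Zheng: 09:30–10:30, 11:00–12:30, 13:00–13:30, 14:30–15:00.
Tomás ∩ Zheng ∩ Jun: 09:30–10:00, 11:00–12:30.
Tomás ∩ Zheng ∩ Jun ∩ Brynn: 09:30–10:00, 11:00–12:00.
Restricted to 11:00–15:00: 11:00–12:00.
Windows ≥ 60 min: 11:00–12:00.
Earliest such window starts at 11:00.

11:00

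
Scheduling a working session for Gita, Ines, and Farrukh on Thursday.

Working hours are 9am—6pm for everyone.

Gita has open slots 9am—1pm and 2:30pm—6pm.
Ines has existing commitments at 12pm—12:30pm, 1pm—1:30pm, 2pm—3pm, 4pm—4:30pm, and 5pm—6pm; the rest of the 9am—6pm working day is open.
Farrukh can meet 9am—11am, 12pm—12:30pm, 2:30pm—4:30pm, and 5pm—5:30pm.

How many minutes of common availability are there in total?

Ines free within 09:00–18:00: 09:00–12:00, 12:30–13:00, 13:30–14:00, 15:00–16:00, 16:30–17:00.
Gita ∩ Ines: 09:00–12:00, 12:30–13:00, 15:00–16:00, 16:30–17:00.
Gita ∩ Ines ∩ Farrukh: 09:00–11:00, 15:00–16:00.
Total common minutes: 120 + 60 = 180.

180 minutes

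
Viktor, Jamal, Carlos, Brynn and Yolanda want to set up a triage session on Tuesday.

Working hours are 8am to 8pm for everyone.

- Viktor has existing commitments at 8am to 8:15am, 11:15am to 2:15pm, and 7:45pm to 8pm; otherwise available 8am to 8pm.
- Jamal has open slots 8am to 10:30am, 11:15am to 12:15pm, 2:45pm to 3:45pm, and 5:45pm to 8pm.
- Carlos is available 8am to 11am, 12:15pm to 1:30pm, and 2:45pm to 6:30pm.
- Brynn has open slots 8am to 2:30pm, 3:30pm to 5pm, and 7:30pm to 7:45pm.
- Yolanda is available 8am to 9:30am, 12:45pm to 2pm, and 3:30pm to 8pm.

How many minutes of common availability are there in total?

90 minutes

Viktor free within 08:00–20:00: 08:15–11:15, 14:15–19:45.
Viktor ∩ Jamal: 08:15–10:30, 14:45–15:45, 17:45–19:45.
Viktor ∩ Jamal ∩ Carlos: 08:15–10:30, 14:45–15:45, 17:45–18:30.
Viktor ∩ Jamal ∩ Carlos ∩ Brynn: 08:15–10:30, 15:30–15:45.
Viktor ∩ Jamal ∩ Carlos ∩ Brynn ∩ Yolanda: 08:15–09:30, 15:30–15:45.
Total common minutes: 75 + 15 = 90.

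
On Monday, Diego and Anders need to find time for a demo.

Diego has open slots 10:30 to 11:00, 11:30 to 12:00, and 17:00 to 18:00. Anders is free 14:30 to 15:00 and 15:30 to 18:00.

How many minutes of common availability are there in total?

Diego ∩ Anders: 17:00–18:00.
Total common minutes: 60.

60 minutes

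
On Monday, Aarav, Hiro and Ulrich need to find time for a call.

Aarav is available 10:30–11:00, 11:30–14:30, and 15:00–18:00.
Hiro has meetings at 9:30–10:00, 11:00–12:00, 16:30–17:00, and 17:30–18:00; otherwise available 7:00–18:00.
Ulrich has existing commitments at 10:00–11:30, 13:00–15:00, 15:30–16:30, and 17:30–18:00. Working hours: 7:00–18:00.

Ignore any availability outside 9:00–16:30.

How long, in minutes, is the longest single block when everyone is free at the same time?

60 minutes

Hiro free within 07:00–18:00: 07:00–09:30, 10:00–11:00, 12:00–16:30, 17:00–17:30.
Ulrich free within 07:00–18:00: 07:00–10:00, 11:30–13:00, 15:00–15:30, 16:30–17:30.
Aarav ∩ Hiro: 10:30–11:00, 12:00–14:30, 15:00–16:30, 17:00–17:30.
Aarav ∩ Hiro ∩ Ulrich: 12:00–13:00, 15:00–15:30, 17:00–17:30.
Restricted to 09:00–16:30: 12:00–13:00, 15:00–15:30.
Common window lengths: 60, 30 min; longest is 60.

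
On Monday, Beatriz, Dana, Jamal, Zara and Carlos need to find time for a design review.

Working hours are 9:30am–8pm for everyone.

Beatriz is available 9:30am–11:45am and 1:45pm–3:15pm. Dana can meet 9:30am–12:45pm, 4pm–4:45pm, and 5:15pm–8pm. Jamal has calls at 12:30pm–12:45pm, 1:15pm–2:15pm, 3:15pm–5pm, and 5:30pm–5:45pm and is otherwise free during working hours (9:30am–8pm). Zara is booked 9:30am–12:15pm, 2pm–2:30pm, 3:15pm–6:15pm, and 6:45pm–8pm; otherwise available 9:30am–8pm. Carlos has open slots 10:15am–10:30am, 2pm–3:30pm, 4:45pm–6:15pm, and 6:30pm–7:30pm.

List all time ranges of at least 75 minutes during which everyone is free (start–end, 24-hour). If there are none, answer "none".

Jamal free within 09:30–20:00: 09:30–12:30, 12:45–13:15, 14:15–15:15, 17:00–17:30, 17:45–20:00.
Zara free within 09:30–20:00: 12:15–14:00, 14:30–15:15, 18:15–18:45.
Beatriz ∩ Dana: 09:30–11:45.
Beatriz ∩ Dana ∩ Jamal: 09:30–11:45.
Beatriz ∩ Dana ∩ Jamal ∩ Zara: (none).
Beatriz ∩ Dana ∩ Jamal ∩ Zara ∩ Carlos: (none).
Windows ≥ 75 min: (none).

none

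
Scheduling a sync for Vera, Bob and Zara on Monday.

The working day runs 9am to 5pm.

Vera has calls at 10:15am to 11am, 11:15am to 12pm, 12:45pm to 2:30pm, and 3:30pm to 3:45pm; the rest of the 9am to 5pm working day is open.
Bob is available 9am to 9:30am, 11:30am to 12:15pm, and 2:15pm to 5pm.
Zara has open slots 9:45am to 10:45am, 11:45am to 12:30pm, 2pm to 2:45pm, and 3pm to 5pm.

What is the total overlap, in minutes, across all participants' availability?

135 minutes

Vera free within 09:00–17:00: 09:00–10:15, 11:00–11:15, 12:00–12:45, 14:30–15:30, 15:45–17:00.
Vera ∩ Bob: 09:00–09:30, 12:00–12:15, 14:30–15:30, 15:45–17:00.
Vera ∩ Bob ∩ Zara: 12:00–12:15, 14:30–14:45, 15:00–15:30, 15:45–17:00.
Total common minutes: 15 + 15 + 30 + 75 = 135.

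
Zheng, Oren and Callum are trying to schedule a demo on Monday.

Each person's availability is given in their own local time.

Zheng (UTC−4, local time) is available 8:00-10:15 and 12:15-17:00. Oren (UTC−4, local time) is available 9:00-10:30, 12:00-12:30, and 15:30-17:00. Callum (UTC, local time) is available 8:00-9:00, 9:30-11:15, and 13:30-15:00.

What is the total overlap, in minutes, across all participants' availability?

45 minutes

Zheng → UTC: 12:00–14:15, 16:15–21:00.
Oren → UTC: 13:00–14:30, 16:00–16:30, 19:30–21:00.
Callum → UTC: 08:00–09:00, 09:30–11:15, 13:30–15:00.
Zheng ∩ Oren: 13:00–14:15, 16:15–16:30, 19:30–21:00.
Zheng ∩ Oren ∩ Callum: 13:30–14:15.
Total common minutes: 45.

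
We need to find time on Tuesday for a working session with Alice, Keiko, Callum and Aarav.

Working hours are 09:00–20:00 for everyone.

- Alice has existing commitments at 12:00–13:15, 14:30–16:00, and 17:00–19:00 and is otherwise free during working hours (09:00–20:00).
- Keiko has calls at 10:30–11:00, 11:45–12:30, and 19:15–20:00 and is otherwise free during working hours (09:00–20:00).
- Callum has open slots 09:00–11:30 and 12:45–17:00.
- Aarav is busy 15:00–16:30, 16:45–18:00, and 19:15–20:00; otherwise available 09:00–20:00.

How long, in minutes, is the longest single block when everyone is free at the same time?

90 minutes

Alice free within 09:00–20:00: 09:00–12:00, 13:15–14:30, 16:00–17:00, 19:00–20:00.
Keiko free within 09:00–20:00: 09:00–10:30, 11:00–11:45, 12:30–19:15.
Aarav free within 09:00–20:00: 09:00–15:00, 16:30–16:45, 18:00–19:15.
Alice ∩ Keiko: 09:00–10:30, 11:00–11:45, 13:15–14:30, 16:00–17:00, 19:00–19:15.
Alice ∩ Keiko ∩ Callum: 09:00–10:30, 11:00–11:30, 13:15–14:30, 16:00–17:00.
Alice ∩ Keiko ∩ Callum ∩ Aarav: 09:00–10:30, 11:00–11:30, 13:15–14:30, 16:30–16:45.
Common window lengths: 90, 30, 75, 15 min; longest is 90.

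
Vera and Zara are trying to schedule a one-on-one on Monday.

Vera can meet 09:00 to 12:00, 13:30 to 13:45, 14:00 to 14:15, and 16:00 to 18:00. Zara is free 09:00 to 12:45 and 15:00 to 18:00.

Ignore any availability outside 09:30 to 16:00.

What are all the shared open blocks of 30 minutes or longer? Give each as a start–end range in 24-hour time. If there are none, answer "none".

09:30–12:00

Vera ∩ Zara: 09:00–12:00, 16:00–18:00.
Restricted to 09:30–16:00: 09:30–12:00.
Windows ≥ 30 min: 09:30–12:00.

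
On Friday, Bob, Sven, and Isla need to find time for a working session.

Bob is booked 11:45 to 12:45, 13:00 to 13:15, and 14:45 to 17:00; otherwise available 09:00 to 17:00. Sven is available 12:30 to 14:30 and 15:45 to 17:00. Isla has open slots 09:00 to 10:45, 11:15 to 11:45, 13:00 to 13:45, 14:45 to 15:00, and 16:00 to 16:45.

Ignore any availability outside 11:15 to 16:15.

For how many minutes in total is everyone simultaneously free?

Bob free within 09:00–17:00: 09:00–11:45, 12:45–13:00, 13:15–14:45.
Bob ∩ Sven: 12:45–13:00, 13:15–14:30.
Bob ∩ Sven ∩ Isla: 13:15–13:45.
Restricted to 11:15–16:15: 13:15–13:45.
Total common minutes: 30.

30 minutes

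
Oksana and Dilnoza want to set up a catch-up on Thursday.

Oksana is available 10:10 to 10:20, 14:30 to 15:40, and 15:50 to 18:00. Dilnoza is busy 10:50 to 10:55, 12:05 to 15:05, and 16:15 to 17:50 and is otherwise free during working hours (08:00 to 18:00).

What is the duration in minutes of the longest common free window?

35 minutes

Dilnoza free within 08:00–18:00: 08:00–10:50, 10:55–12:05, 15:05–16:15, 17:50–18:00.
Oksana ∩ Dilnoza: 10:10–10:20, 15:05–15:40, 15:50–16:15, 17:50–18:00.
Common window lengths: 10, 35, 25, 10 min; longest is 35.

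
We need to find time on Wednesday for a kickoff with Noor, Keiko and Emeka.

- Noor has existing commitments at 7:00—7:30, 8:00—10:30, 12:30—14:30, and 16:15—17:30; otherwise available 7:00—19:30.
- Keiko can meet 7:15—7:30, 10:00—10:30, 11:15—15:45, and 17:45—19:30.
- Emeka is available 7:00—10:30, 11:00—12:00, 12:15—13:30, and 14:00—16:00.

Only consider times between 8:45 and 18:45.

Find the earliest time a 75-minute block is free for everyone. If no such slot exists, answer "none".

Noor free within 07:00–19:30: 07:30–08:00, 10:30–12:30, 14:30–16:15, 17:30–19:30.
Noor ∩ Keiko: 11:15–12:30, 14:30–15:45, 17:45–19:30.
Noor ∩ Keiko ∩ Emeka: 11:15–12:00, 12:15–12:30, 14:30–15:45.
Restricted to 08:45–18:45: 11:15–12:00, 12:15–12:30, 14:30–15:45.
Windows ≥ 75 min: 14:30–15:45.
Earliest such window starts at 14:30.

14:30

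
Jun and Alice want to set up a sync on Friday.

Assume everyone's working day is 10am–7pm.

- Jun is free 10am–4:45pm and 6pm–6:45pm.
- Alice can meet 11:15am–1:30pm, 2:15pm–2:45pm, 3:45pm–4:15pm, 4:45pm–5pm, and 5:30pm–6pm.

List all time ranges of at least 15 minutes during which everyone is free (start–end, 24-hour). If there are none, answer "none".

Jun ∩ Alice: 11:15–13:30, 14:15–14:45, 15:45–16:15.
Windows ≥ 15 min: 11:15–13:30, 14:15–14:45, 15:45–16:15.

11:15–13:30, 14:15–14:45, 15:45–16:15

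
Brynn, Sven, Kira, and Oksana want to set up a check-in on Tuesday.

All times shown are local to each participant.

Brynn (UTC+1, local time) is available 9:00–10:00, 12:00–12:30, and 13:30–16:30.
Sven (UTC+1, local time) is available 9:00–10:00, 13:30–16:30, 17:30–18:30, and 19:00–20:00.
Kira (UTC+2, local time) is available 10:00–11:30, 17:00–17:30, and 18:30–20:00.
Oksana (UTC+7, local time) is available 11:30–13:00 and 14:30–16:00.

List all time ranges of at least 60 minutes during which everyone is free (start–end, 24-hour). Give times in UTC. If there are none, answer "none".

08:00–09:00

Brynn → UTC: 08:00–09:00, 11:00–11:30, 12:30–15:30.
Sven → UTC: 08:00–09:00, 12:30–15:30, 16:30–17:30, 18:00–19:00.
Kira → UTC: 08:00–09:30, 15:00–15:30, 16:30–18:00.
Oksana → UTC: 04:30–06:00, 07:30–09:00.
Brynn ∩ Sven: 08:00–09:00, 12:30–15:30.
Brynn ∩ Sven ∩ Kira: 08:00–09:00, 15:00–15:30.
Brynn ∩ Sven ∩ Kira ∩ Oksana: 08:00–09:00.
Windows ≥ 60 min: 08:00–09:00.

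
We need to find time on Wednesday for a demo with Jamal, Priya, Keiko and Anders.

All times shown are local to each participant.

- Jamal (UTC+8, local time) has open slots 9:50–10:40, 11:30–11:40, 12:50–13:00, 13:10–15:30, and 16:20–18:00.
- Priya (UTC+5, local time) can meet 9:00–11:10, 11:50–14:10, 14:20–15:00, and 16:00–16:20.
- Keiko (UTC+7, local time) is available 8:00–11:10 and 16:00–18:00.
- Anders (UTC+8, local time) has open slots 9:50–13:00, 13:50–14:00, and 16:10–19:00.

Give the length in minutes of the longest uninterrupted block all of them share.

40 minutes

Jamal → UTC: 01:50–02:40, 03:30–03:40, 04:50–05:00, 05:10–07:30, 08:20–10:00.
Priya → UTC: 04:00–06:10, 06:50–09:10, 09:20–10:00, 11:00–11:20.
Keiko → UTC: 01:00–04:10, 09:00–11:00.
Anders → UTC: 01:50–05:00, 05:50–06:00, 08:10–11:00.
Jamal ∩ Priya: 04:50–05:00, 05:10–06:10, 06:50–07:30, 08:20–09:10, 09:20–10:00.
Jamal ∩ Priya ∩ Keiko: 09:00–09:10, 09:20–10:00.
Jamal ∩ Priya ∩ Keiko ∩ Anders: 09:00–09:10, 09:20–10:00.
Common window lengths: 10, 40 min; longest is 40.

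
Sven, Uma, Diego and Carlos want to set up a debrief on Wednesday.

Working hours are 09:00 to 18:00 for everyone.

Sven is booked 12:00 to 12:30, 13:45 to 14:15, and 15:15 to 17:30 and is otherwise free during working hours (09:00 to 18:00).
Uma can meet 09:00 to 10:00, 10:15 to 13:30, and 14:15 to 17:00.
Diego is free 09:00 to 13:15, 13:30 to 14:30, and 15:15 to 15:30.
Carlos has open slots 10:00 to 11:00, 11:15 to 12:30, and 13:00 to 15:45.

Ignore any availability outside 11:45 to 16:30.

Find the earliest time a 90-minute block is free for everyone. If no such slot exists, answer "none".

none

Sven free within 09:00–18:00: 09:00–12:00, 12:30–13:45, 14:15–15:15, 17:30–18:00.
Sven ∩ Uma: 09:00–10:00, 10:15–12:00, 12:30–13:30, 14:15–15:15.
Sven ∩ Uma ∩ Diego: 09:00–10:00, 10:15–12:00, 12:30–13:15, 14:15–14:30.
Sven ∩ Uma ∩ Diego ∩ Carlos: 10:15–11:00, 11:15–12:00, 13:00–13:15, 14:15–14:30.
Restricted to 11:45–16:30: 11:45–12:00, 13:00–13:15, 14:15–14:30.
Windows ≥ 90 min: (none).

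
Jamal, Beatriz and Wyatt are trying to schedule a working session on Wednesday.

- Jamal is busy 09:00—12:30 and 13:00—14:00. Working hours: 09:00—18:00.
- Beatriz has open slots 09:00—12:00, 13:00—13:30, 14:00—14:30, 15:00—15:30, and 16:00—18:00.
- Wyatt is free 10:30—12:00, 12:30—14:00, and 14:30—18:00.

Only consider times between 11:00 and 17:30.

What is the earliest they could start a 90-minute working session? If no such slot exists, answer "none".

Jamal free within 09:00–18:00: 12:30–13:00, 14:00–18:00.
Jamal ∩ Beatriz: 14:00–14:30, 15:00–15:30, 16:00–18:00.
Jamal ∩ Beatriz ∩ Wyatt: 15:00–15:30, 16:00–18:00.
Restricted to 11:00–17:30: 15:00–15:30, 16:00–17:30.
Windows ≥ 90 min: 16:00–17:30.
Earliest such window starts at 16:00.

16:00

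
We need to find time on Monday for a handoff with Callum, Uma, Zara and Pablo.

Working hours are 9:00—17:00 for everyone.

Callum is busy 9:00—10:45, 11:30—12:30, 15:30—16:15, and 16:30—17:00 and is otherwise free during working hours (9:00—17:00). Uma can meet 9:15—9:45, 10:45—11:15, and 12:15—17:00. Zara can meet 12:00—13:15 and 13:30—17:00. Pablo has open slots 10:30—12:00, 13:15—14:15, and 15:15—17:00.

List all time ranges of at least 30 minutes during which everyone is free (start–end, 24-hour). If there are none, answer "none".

Callum free within 09:00–17:00: 10:45–11:30, 12:30–15:30, 16:15–16:30.
Callum ∩ Uma: 10:45–11:15, 12:30–15:30, 16:15–16:30.
Callum ∩ Uma ∩ Zara: 12:30–13:15, 13:30–15:30, 16:15–16:30.
Callum ∩ Uma ∩ Zara ∩ Pablo: 13:30–14:15, 15:15–15:30, 16:15–16:30.
Windows ≥ 30 min: 13:30–14:15.

13:30–14:15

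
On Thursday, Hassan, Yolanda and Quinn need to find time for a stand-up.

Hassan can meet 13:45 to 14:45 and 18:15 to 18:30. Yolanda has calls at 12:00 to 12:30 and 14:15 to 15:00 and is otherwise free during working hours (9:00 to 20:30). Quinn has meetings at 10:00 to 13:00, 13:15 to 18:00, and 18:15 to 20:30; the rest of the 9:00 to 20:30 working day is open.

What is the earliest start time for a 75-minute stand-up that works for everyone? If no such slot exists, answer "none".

none

Yolanda free within 09:00–20:30: 09:00–12:00, 12:30–14:15, 15:00–20:30.
Quinn free within 09:00–20:30: 09:00–10:00, 13:00–13:15, 18:00–18:15.
Hassan ∩ Yolanda: 13:45–14:15, 18:15–18:30.
Hassan ∩ Yolanda ∩ Quinn: (none).
Windows ≥ 75 min: (none).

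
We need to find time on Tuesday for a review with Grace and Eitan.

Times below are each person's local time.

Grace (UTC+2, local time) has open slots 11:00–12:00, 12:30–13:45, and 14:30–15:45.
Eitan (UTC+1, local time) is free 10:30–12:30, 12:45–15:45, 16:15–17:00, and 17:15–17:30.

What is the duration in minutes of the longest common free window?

75 minutes

Grace → UTC: 09:00–10:00, 10:30–11:45, 12:30–13:45.
Eitan → UTC: 09:30–11:30, 11:45–14:45, 15:15–16:00, 16:15–16:30.
Grace ∩ Eitan: 09:30–10:00, 10:30–11:30, 12:30–13:45.
Common window lengths: 30, 60, 75 min; longest is 75.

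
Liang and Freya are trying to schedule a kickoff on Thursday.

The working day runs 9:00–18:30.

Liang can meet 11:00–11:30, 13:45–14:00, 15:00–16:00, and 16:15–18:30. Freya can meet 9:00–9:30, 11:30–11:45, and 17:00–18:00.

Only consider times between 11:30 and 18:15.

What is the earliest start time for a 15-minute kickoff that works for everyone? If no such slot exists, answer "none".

17:00

Liang ∩ Freya: 17:00–18:00.
Restricted to 11:30–18:15: 17:00–18:00.
Windows ≥ 15 min: 17:00–18:00.
Earliest such window starts at 17:00.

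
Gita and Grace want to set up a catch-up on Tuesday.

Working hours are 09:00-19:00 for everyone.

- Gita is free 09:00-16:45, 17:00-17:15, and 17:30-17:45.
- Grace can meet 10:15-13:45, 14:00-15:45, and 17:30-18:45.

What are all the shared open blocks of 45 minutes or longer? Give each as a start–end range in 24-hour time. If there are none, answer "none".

10:15–13:45, 14:00–15:45

Gita ∩ Grace: 10:15–13:45, 14:00–15:45, 17:30–17:45.
Windows ≥ 45 min: 10:15–13:45, 14:00–15:45.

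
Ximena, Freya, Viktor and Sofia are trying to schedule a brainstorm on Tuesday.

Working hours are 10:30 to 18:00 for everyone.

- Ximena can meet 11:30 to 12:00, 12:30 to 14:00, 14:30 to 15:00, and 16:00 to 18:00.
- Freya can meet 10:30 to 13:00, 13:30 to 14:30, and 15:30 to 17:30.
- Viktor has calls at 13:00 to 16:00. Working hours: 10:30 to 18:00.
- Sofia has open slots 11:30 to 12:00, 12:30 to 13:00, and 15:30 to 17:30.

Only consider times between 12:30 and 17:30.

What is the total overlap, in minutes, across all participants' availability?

Viktor free within 10:30–18:00: 10:30–13:00, 16:00–18:00.
Ximena ∩ Freya: 11:30–12:00, 12:30–13:00, 13:30–14:00, 16:00–17:30.
Ximena ∩ Freya ∩ Viktor: 11:30–12:00, 12:30–13:00, 16:00–17:30.
Ximena ∩ Freya ∩ Viktor ∩ Sofia: 11:30–12:00, 12:30–13:00, 16:00–17:30.
Restricted to 12:30–17:30: 12:30–13:00, 16:00–17:30.
Total common minutes: 30 + 90 = 120.

120 minutes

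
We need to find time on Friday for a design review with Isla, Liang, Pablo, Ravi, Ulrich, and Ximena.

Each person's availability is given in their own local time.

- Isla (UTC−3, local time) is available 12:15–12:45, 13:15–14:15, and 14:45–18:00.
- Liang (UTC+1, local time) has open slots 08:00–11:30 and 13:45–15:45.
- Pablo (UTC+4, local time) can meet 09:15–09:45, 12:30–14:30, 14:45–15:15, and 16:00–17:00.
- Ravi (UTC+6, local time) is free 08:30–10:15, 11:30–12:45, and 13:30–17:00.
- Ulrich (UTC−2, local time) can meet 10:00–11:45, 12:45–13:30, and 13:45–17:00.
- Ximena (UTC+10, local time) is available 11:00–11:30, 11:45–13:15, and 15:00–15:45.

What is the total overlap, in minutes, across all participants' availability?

Isla → UTC: 15:15–15:45, 16:15–17:15, 17:45–21:00.
Liang → UTC: 07:00–10:30, 12:45–14:45.
Pablo → UTC: 05:15–05:45, 08:30–10:30, 10:45–11:15, 12:00–13:00.
Ravi → UTC: 02:30–04:15, 05:30–06:45, 07:30–11:00.
Ulrich → UTC: 12:00–13:45, 14:45–15:30, 15:45–19:00.
Ximena → UTC: 01:00–01:30, 01:45–03:15, 05:00–05:45.
Isla ∩ Liang: (none).
Isla ∩ Liang ∩ Pablo: (none).
Isla ∩ Liang ∩ Pablo ∩ Ravi: (none).
Isla ∩ Liang ∩ Pablo ∩ Ravi ∩ Ulrich: (none).
Isla ∩ Liang ∩ Pablo ∩ Ravi ∩ Ulrich ∩ Ximena: (none).
Total common minutes: 0.

0 minutes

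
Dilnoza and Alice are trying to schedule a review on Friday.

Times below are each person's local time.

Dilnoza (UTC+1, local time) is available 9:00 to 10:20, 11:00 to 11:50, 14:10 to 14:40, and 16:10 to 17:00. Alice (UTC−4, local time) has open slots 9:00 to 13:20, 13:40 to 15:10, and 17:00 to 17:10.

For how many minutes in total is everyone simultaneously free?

Dilnoza → UTC: 08:00–09:20, 10:00–10:50, 13:10–13:40, 15:10–16:00.
Alice → UTC: 13:00–17:20, 17:40–19:10, 21:00–21:10.
Dilnoza ∩ Alice: 13:10–13:40, 15:10–16:00.
Total common minutes: 30 + 50 = 80.

80 minutes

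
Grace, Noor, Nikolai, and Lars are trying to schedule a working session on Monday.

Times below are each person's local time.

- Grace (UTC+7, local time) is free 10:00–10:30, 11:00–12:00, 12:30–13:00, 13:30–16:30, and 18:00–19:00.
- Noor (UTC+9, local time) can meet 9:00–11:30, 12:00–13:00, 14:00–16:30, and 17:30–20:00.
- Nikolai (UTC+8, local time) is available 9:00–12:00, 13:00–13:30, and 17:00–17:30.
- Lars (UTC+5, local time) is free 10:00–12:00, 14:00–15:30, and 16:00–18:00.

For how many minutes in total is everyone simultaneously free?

30 minutes

Grace → UTC: 03:00–03:30, 04:00–05:00, 05:30–06:00, 06:30–09:30, 11:00–12:00.
Noor → UTC: 00:00–02:30, 03:00–04:00, 05:00–07:30, 08:30–11:00.
Nikolai → UTC: 01:00–04:00, 05:00–05:30, 09:00–09:30.
Lars → UTC: 05:00–07:00, 09:00–10:30, 11:00–13:00.
Grace ∩ Noor: 03:00–03:30, 05:30–06:00, 06:30–07:30, 08:30–09:30.
Grace ∩ Noor ∩ Nikolai: 03:00–03:30, 09:00–09:30.
Grace ∩ Noor ∩ Nikolai ∩ Lars: 09:00–09:30.
Total common minutes: 30.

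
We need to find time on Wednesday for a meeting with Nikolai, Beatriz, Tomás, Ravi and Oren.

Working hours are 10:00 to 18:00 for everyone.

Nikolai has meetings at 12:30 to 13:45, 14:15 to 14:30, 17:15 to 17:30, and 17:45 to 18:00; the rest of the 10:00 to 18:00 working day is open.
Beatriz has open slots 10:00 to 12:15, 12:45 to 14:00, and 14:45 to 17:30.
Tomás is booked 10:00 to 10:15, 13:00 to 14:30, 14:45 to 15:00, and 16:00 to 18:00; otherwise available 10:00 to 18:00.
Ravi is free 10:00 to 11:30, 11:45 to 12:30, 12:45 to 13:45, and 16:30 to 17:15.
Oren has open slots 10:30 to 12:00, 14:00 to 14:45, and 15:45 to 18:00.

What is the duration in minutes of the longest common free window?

60 minutes

Nikolai free within 10:00–18:00: 10:00–12:30, 13:45–14:15, 14:30–17:15, 17:30–17:45.
Tomás free within 10:00–18:00: 10:15–13:00, 14:30–14:45, 15:00–16:00.
Nikolai ∩ Beatriz: 10:00–12:15, 13:45–14:00, 14:45–17:15.
Nikolai ∩ Beatriz ∩ Tomás: 10:15–12:15, 15:00–16:00.
Nikolai ∩ Beatriz ∩ Tomás ∩ Ravi: 10:15–11:30, 11:45–12:15.
Nikolai ∩ Beatriz ∩ Tomás ∩ Ravi ∩ Oren: 10:30–11:30, 11:45–12:00.
Common window lengths: 60, 15 min; longest is 60.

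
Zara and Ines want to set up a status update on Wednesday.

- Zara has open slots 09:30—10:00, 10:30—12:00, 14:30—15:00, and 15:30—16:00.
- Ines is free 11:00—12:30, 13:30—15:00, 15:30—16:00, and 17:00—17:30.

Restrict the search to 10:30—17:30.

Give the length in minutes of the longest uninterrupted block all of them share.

Zara ∩ Ines: 11:00–12:00, 14:30–15:00, 15:30–16:00.
Restricted to 10:30–17:30: 11:00–12:00, 14:30–15:00, 15:30–16:00.
Common window lengths: 60, 30, 30 min; longest is 60.

60 minutes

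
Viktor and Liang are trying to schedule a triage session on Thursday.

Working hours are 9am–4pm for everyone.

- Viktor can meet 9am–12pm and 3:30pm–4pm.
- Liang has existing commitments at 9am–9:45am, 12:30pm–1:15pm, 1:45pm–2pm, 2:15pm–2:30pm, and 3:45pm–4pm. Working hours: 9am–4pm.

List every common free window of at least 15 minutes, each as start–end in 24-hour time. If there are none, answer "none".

09:45–12:00, 15:30–15:45

Liang free within 09:00–16:00: 09:45–12:30, 13:15–13:45, 14:00–14:15, 14:30–15:45.
Viktor ∩ Liang: 09:45–12:00, 15:30–15:45.
Windows ≥ 15 min: 09:45–12:00, 15:30–15:45.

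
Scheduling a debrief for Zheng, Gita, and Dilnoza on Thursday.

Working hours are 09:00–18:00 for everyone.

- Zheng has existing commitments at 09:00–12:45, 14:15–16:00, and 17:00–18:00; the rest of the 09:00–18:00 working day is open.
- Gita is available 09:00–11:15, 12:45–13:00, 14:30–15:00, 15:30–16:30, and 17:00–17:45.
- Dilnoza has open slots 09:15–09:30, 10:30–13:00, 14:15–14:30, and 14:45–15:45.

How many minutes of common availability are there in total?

Zheng free within 09:00–18:00: 12:45–14:15, 16:00–17:00.
Zheng ∩ Gita: 12:45–13:00, 16:00–16:30.
Zheng ∩ Gita ∩ Dilnoza: 12:45–13:00.
Total common minutes: 15.

15 minutes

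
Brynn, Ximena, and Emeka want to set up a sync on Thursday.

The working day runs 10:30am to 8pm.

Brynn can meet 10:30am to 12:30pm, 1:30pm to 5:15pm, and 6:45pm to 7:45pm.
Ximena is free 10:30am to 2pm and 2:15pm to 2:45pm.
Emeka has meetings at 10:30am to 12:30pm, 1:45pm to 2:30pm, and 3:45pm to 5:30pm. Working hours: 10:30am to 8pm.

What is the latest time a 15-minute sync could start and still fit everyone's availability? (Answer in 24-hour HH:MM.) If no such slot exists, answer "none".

Emeka free within 10:30–20:00: 12:30–13:45, 14:30–15:45, 17:30–20:00.
Brynn ∩ Ximena: 10:30–12:30, 13:30–14:00, 14:15–14:45.
Brynn ∩ Ximena ∩ Emeka: 13:30–13:45, 14:30–14:45.
Windows ≥ 15 min: 13:30–13:45, 14:30–14:45.
Latest start in the last window 14:30–14:45 is 14:45 − 15 min = 14:30.

14:30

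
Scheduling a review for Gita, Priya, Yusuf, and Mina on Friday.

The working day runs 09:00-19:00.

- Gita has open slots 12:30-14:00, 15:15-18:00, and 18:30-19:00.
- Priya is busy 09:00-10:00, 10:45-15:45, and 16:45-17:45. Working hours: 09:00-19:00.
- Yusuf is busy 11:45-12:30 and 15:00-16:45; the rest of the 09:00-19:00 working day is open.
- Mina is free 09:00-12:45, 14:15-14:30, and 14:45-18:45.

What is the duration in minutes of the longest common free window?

15 minutes

Priya free within 09:00–19:00: 10:00–10:45, 15:45–16:45, 17:45–19:00.
Yusuf free within 09:00–19:00: 09:00–11:45, 12:30–15:00, 16:45–19:00.
Gita ∩ Priya: 15:45–16:45, 17:45–18:00, 18:30–19:00.
Gita ∩ Priya ∩ Yusuf: 17:45–18:00, 18:30–19:00.
Gita ∩ Priya ∩ Yusuf ∩ Mina: 17:45–18:00, 18:30–18:45.
Common window lengths: 15, 15 min; longest is 15.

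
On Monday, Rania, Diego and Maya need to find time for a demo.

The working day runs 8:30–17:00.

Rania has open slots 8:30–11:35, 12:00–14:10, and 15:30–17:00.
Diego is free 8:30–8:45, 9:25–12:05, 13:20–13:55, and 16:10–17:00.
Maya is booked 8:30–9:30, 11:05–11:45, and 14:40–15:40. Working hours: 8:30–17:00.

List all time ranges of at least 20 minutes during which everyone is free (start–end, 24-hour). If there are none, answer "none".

Maya free within 08:30–17:00: 09:30–11:05, 11:45–14:40, 15:40–17:00.
Rania ∩ Diego: 08:30–08:45, 09:25–11:35, 12:00–12:05, 13:20–13:55, 16:10–17:00.
Rania ∩ Diego ∩ Maya: 09:30–11:05, 12:00–12:05, 13:20–13:55, 16:10–17:00.
Windows ≥ 20 min: 09:30–11:05, 13:20–13:55, 16:10–17:00.

09:30–11:05, 13:20–13:55, 16:10–17:00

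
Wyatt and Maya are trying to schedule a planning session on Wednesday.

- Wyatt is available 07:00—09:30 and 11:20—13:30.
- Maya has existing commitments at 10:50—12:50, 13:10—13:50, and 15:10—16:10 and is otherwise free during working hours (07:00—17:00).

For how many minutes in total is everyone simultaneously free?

170 minutes

Maya free within 07:00–17:00: 07:00–10:50, 12:50–13:10, 13:50–15:10, 16:10–17:00.
Wyatt ∩ Maya: 07:00–09:30, 12:50–13:10.
Total common minutes: 150 + 20 = 170.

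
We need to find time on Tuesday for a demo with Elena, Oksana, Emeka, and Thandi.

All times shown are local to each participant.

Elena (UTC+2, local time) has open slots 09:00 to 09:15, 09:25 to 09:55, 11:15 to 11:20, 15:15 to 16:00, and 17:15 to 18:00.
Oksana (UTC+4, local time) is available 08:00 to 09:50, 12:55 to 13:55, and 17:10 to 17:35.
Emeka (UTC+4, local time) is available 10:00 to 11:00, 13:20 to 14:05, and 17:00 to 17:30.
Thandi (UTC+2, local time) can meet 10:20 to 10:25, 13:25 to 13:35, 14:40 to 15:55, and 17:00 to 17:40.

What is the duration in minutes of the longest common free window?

15 minutes

Elena → UTC: 07:00–07:15, 07:25–07:55, 09:15–09:20, 13:15–14:00, 15:15–16:00.
Oksana → UTC: 04:00–05:50, 08:55–09:55, 13:10–13:35.
Emeka → UTC: 06:00–07:00, 09:20–10:05, 13:00–13:30.
Thandi → UTC: 08:20–08:25, 11:25–11:35, 12:40–13:55, 15:00–15:40.
Elena ∩ Oksana: 09:15–09:20, 13:15–13:35.
Elena ∩ Oksana ∩ Emeka: 13:15–13:30.
Elena ∩ Oksana ∩ Emeka ∩ Thandi: 13:15–13:30.
Single common window of 15 minutes.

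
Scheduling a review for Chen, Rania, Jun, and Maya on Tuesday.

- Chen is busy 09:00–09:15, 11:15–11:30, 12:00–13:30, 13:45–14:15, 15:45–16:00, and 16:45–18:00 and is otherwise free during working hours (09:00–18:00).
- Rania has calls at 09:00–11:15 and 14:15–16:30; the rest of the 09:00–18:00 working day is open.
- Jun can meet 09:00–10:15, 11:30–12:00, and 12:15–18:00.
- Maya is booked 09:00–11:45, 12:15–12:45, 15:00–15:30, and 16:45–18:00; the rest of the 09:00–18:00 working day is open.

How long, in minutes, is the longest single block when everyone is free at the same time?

Chen free within 09:00–18:00: 09:15–11:15, 11:30–12:00, 13:30–13:45, 14:15–15:45, 16:00–16:45.
Rania free within 09:00–18:00: 11:15–14:15, 16:30–18:00.
Maya free within 09:00–18:00: 11:45–12:15, 12:45–15:00, 15:30–16:45.
Chen ∩ Rania: 11:30–12:00, 13:30–13:45, 16:30–16:45.
Chen ∩ Rania ∩ Jun: 11:30–12:00, 13:30–13:45, 16:30–16:45.
Chen ∩ Rania ∩ Jun ∩ Maya: 11:45–12:00, 13:30–13:45, 16:30–16:45.
Common window lengths: 15, 15, 15 min; longest is 15.

15 minutes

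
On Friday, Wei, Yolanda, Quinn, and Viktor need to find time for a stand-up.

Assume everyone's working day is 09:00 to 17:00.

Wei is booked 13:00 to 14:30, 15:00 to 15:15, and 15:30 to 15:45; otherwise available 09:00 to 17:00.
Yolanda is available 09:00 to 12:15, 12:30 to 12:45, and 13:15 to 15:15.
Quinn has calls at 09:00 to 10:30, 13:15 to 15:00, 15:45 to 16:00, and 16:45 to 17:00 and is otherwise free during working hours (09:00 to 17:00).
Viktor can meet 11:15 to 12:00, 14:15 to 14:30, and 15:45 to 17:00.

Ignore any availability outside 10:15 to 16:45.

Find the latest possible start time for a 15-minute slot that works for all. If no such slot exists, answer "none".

11:45

Wei free within 09:00–17:00: 09:00–13:00, 14:30–15:00, 15:15–15:30, 15:45–17:00.
Quinn free within 09:00–17:00: 10:30–13:15, 15:00–15:45, 16:00–16:45.
Wei ∩ Yolanda: 09:00–12:15, 12:30–12:45, 14:30–15:00.
Wei ∩ Yolanda ∩ Quinn: 10:30–12:15, 12:30–12:45.
Wei ∩ Yolanda ∩ Quinn ∩ Viktor: 11:15–12:00.
Restricted to 10:15–16:45: 11:15–12:00.
Windows ≥ 15 min: 11:15–12:00.
Latest start in the last window 11:15–12:00 is 12:00 − 15 min = 11:45.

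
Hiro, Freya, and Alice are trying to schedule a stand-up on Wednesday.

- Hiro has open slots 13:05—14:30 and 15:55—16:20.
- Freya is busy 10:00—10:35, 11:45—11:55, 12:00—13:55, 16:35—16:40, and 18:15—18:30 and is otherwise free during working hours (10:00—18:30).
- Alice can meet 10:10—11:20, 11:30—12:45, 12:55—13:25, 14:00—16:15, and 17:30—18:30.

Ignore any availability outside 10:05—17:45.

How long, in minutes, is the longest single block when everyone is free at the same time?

Freya free within 10:00–18:30: 10:35–11:45, 11:55–12:00, 13:55–16:35, 16:40–18:15.
Hiro ∩ Freya: 13:55–14:30, 15:55–16:20.
Hiro ∩ Freya ∩ Alice: 14:00–14:30, 15:55–16:15.
Restricted to 10:05–17:45: 14:00–14:30, 15:55–16:15.
Common window lengths: 30, 20 min; longest is 30.

30 minutes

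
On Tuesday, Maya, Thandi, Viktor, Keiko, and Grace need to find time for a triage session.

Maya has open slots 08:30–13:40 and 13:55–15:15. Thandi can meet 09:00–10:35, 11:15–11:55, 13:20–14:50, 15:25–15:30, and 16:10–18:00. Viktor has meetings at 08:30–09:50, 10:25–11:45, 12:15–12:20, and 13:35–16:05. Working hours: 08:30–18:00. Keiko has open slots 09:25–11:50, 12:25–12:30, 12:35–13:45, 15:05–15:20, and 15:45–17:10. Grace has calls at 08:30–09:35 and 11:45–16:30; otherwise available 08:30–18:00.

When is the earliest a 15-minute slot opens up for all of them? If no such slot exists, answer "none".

09:50

Viktor free within 08:30–18:00: 09:50–10:25, 11:45–12:15, 12:20–13:35, 16:05–18:00.
Grace free within 08:30–18:00: 09:35–11:45, 16:30–18:00.
Maya ∩ Thandi: 09:00–10:35, 11:15–11:55, 13:20–13:40, 13:55–14:50.
Maya ∩ Thandi ∩ Viktor: 09:50–10:25, 11:45–11:55, 13:20–13:35.
Maya ∩ Thandi ∩ Viktor ∩ Keiko: 09:50–10:25, 11:45–11:50, 13:20–13:35.
Maya ∩ Thandi ∩ Viktor ∩ Keiko ∩ Grace: 09:50–10:25.
Windows ≥ 15 min: 09:50–10:25.
Earliest such window starts at 09:50.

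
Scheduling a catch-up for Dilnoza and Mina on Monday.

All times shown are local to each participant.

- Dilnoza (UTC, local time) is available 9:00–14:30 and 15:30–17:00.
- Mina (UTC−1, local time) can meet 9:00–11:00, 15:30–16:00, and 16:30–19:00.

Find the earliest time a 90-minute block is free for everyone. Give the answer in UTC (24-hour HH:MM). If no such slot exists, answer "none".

Dilnoza → UTC: 09:00–14:30, 15:30–17:00.
Mina → UTC: 10:00–12:00, 16:30–17:00, 17:30–20:00.
Dilnoza ∩ Mina: 10:00–12:00, 16:30–17:00.
Windows ≥ 90 min: 10:00–12:00.
Earliest such window starts at 10:00.

10:00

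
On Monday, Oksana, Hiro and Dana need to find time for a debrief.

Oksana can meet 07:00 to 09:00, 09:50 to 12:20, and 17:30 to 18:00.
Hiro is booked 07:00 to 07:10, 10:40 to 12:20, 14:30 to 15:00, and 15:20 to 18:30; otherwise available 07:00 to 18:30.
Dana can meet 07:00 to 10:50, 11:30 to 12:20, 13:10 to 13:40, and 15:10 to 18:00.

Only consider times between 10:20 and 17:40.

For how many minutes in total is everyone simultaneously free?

Hiro free within 07:00–18:30: 07:10–10:40, 12:20–14:30, 15:00–15:20.
Oksana ∩ Hiro: 07:10–09:00, 09:50–10:40.
Oksana ∩ Hiro ∩ Dana: 07:10–09:00, 09:50–10:40.
Restricted to 10:20–17:40: 10:20–10:40.
Total common minutes: 20.

20 minutes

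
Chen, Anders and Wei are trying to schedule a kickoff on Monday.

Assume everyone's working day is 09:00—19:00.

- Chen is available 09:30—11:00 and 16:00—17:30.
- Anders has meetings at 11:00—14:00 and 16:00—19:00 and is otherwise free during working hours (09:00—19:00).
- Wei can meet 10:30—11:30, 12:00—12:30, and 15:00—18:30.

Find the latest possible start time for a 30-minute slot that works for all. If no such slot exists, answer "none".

10:30

Anders free within 09:00–19:00: 09:00–11:00, 14:00–16:00.
Chen ∩ Anders: 09:30–11:00.
Chen ∩ Anders ∩ Wei: 10:30–11:00.
Windows ≥ 30 min: 10:30–11:00.
Latest start in the last window 10:30–11:00 is 11:00 − 30 min = 10:30.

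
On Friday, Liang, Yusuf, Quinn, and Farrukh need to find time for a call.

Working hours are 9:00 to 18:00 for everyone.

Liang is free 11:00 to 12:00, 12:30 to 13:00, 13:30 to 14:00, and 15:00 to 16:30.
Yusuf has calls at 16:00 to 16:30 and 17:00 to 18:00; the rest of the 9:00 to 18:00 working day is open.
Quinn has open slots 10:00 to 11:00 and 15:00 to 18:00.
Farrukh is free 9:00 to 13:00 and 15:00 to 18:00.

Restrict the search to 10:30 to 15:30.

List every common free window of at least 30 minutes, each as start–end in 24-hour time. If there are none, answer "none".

Yusuf free within 09:00–18:00: 09:00–16:00, 16:30–17:00.
Liang ∩ Yusuf: 11:00–12:00, 12:30–13:00, 13:30–14:00, 15:00–16:00.
Liang ∩ Yusuf ∩ Quinn: 15:00–16:00.
Liang ∩ Yusuf ∩ Quinn ∩ Farrukh: 15:00–16:00.
Restricted to 10:30–15:30: 15:00–15:30.
Windows ≥ 30 min: 15:00–15:30.

15:00–15:30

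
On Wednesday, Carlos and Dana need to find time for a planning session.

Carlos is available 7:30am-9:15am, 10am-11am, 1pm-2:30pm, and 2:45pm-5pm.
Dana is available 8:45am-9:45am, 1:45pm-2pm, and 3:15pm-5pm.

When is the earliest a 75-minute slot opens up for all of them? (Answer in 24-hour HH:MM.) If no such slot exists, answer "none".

15:15

Carlos ∩ Dana: 08:45–09:15, 13:45–14:00, 15:15–17:00.
Windows ≥ 75 min: 15:15–17:00.
Earliest such window starts at 15:15.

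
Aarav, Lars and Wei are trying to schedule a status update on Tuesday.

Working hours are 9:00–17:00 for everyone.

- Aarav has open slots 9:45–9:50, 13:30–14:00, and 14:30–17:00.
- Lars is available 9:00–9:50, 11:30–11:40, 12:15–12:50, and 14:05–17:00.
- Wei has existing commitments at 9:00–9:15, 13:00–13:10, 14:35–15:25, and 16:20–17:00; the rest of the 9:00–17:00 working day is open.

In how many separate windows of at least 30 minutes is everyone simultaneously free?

1

Wei free within 09:00–17:00: 09:15–13:00, 13:10–14:35, 15:25–16:20.
Aarav ∩ Lars: 09:45–09:50, 14:30–17:00.
Aarav ∩ Lars ∩ Wei: 09:45–09:50, 14:30–14:35, 15:25–16:20.
Windows ≥ 30 min: 15:25–16:20.
That's 1 window.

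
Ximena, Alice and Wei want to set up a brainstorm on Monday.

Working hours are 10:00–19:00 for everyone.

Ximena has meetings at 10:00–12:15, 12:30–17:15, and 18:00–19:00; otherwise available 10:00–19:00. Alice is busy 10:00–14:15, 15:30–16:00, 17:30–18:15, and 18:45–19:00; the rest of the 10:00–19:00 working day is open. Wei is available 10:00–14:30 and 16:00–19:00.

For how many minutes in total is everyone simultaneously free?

15 minutes

Ximena free within 10:00–19:00: 12:15–12:30, 17:15–18:00.
Alice free within 10:00–19:00: 14:15–15:30, 16:00–17:30, 18:15–18:45.
Ximena ∩ Alice: 17:15–17:30.
Ximena ∩ Alice ∩ Wei: 17:15–17:30.
Total common minutes: 15.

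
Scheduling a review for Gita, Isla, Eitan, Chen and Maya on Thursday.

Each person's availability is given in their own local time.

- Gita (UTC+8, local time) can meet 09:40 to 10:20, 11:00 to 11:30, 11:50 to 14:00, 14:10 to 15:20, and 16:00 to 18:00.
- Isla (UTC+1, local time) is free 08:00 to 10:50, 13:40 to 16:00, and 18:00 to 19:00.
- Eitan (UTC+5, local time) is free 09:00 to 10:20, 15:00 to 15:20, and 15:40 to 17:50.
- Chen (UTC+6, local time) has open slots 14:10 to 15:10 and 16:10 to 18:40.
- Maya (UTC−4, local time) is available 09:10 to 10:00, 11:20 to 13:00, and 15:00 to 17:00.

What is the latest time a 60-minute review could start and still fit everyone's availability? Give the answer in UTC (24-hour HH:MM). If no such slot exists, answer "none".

Gita → UTC: 01:40–02:20, 03:00–03:30, 03:50–06:00, 06:10–07:20, 08:00–10:00.
Isla → UTC: 07:00–09:50, 12:40–15:00, 17:00–18:00.
Eitan → UTC: 04:00–05:20, 10:00–10:20, 10:40–12:50.
Chen → UTC: 08:10–09:10, 10:10–12:40.
Maya → UTC: 13:10–14:00, 15:20–17:00, 19:00–21:00.
Gita ∩ Isla: 07:00–07:20, 08:00–09:50.
Gita ∩ Isla ∩ Eitan: (none).
Gita ∩ Isla ∩ Eitan ∩ Chen: (none).
Gita ∩ Isla ∩ Eitan ∩ Chen ∩ Maya: (none).
Windows ≥ 60 min: (none).

none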